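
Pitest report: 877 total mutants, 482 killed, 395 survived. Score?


Mutation score = killed / total * 100
Mutation score = 482 / 877 * 100
Mutation score = 54.96%

54.96%


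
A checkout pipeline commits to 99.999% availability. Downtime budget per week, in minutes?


Formula: allowed downtime = period * (100 - SLA) / 100
Period (week) = 10080 minutes
Unavailability fraction = (100 - 99.999) / 100
Allowed downtime = 10080 * (100 - 99.999) / 100
Allowed downtime = 0.1008 minutes

0.1008 minutes


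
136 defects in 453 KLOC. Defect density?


Defect density = defects / KLOC
Defect density = 136 / 453
Defect density = 0.3 defects/KLOC

0.3 defects/KLOC


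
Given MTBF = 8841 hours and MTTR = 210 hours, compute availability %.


Availability = MTBF / (MTBF + MTTR)
Availability = 8841 / (8841 + 210)
Availability = 8841 / 9051
Availability = 97.6798%

97.6798%


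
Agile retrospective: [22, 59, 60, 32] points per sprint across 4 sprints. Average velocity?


Formula: Avg velocity = Total points / Number of sprints
Points: [22, 59, 60, 32]
Sum = 22 + 59 + 60 + 32 = 173
Avg velocity = 173 / 4 = 43.25 points/sprint

43.25 points/sprint


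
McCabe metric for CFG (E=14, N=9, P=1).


Formula: V(G) = E - N + 2P
V(G) = 14 - 9 + 2*1
V(G) = 5 + 2
V(G) = 7

7


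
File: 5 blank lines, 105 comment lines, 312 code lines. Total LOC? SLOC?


Total LOC = blank + comment + code
Total LOC = 5 + 105 + 312 = 422
SLOC (source only) = code = 312

Total LOC: 422, SLOC: 312


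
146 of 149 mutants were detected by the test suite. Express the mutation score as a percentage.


Mutation score = killed / total * 100
Mutation score = 146 / 149 * 100
Mutation score = 97.99%

97.99%


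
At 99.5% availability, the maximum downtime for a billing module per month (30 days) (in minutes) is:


Formula: allowed downtime = period * (100 - SLA) / 100
Period (month (30 days)) = 43200 minutes
Unavailability fraction = (100 - 99.5) / 100
Allowed downtime = 43200 * (100 - 99.5) / 100
Allowed downtime = 216.0 minutes

216.0 minutes


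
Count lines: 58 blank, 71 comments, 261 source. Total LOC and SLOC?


Total LOC = blank + comment + code
Total LOC = 58 + 71 + 261 = 390
SLOC (source only) = code = 261

Total LOC: 390, SLOC: 261


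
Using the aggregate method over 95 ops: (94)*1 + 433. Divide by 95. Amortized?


Formula: Amortized cost = Total cost / Operations
Total cost = (94 * 1) + (1 * 433)
Total cost = 94 + 433 = 527
Amortized = 527 / 95 = 5.5474

5.5474


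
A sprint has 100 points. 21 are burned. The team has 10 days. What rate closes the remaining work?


Formula: Required rate = Remaining points / Days left
Remaining = 100 - 21 = 79 points
Required rate = 79 / 10 = 7.9 points/day

7.9 points/day


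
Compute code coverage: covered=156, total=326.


Coverage = covered / total * 100
Coverage = 156 / 326 * 100
Coverage = 47.85%

47.85%


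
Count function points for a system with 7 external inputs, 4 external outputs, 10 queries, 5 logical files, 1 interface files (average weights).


UFP = EI*4 + EO*5 + EQ*4 + ILF*10 + EIF*7
UFP = 7*4 + 4*5 + 10*4 + 5*10 + 1*7
UFP = 28 + 20 + 40 + 50 + 7
UFP = 145

145


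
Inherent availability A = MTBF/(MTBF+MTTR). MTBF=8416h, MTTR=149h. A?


Availability = MTBF / (MTBF + MTTR)
Availability = 8416 / (8416 + 149)
Availability = 8416 / 8565
Availability = 98.2604%

98.2604%


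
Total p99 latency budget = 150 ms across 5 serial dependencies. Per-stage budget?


Formula: per_stage = total_budget / stages
per_stage = 150 / 5
per_stage = 30.0 ms

30.0 ms


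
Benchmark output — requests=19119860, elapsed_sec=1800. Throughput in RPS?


Formula: throughput = requests / seconds
throughput = 19119860 / 1800
throughput = 10622.14 requests/second

10622.14 requests/second


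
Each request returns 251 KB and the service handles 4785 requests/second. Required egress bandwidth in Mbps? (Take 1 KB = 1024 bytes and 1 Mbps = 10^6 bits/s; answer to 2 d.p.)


Formula: Mbps = payload_bytes * RPS * 8 / 1e6
Payload per request = 251 KB = 251 * 1024 = 257024 bytes
Total bytes/sec = 257024 * 4785 = 1229859840
Total bits/sec = 1229859840 * 8 = 9838878720
Mbps = 9838878720 / 1e6 = 9838.88

9838.88 Mbps


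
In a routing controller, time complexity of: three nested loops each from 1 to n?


Reasoning: three levels of nesting over n
Complexity: O(n^3)

O(n^3)


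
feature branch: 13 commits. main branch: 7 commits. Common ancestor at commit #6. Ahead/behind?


Common ancestor: commit #6
feature commits after divergence: 13 - 6 = 7
main commits after divergence: 7 - 6 = 1
feature is 7 commits ahead of main
main is 1 commits ahead of feature

feature ahead: 7, main ahead: 1


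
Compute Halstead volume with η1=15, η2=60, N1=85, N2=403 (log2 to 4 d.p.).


Formula: V = N * log2(η), where N = N1 + N2 and η = η1 + η2
η = 15 + 60 = 75
N = 85 + 403 = 488
log2(75) ≈ 6.2288
V = 488 * 6.2288 = 3039.65

3039.65


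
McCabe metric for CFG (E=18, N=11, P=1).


Formula: V(G) = E - N + 2P
V(G) = 18 - 11 + 2*1
V(G) = 7 + 2
V(G) = 9

9


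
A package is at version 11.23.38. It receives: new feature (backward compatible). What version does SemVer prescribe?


Current: 11.23.38
Change category: 'new feature (backward compatible)' → minor bump
SemVer rule: minor bump → increment MINOR, reset PATCH to 0 (MAJOR unchanged)
New: 11.24.0

11.24.0


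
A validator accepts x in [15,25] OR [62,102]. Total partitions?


Valid ranges: [15,25] and [62,102]
Class 1: x < 15 — invalid
Class 2: 15 ≤ x ≤ 25 — valid
Class 3: 25 < x < 62 — invalid (gap between ranges)
Class 4: 62 ≤ x ≤ 102 — valid
Class 5: x > 102 — invalid
Total equivalence classes: 5

5 equivalence classes


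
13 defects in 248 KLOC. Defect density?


Defect density = defects / KLOC
Defect density = 13 / 248
Defect density = 0.052 defects/KLOC

0.052 defects/KLOC


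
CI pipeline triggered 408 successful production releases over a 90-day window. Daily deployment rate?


Formula: deployments per day = releases / days
= 408 / 90
= 4.533 deploys/day
(equivalently, 31.73 deploys/week)

4.533 deploys/day


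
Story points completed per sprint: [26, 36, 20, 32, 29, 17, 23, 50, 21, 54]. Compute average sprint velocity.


Formula: Avg velocity = Total points / Number of sprints
Points: [26, 36, 20, 32, 29, 17, 23, 50, 21, 54]
Sum = 26 + 36 + 20 + 32 + 29 + 17 + 23 + 50 + 21 + 54 = 308
Avg velocity = 308 / 10 = 30.8 points/sprint

30.8 points/sprint


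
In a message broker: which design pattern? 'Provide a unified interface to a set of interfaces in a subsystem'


This matches the Facade pattern

Facade


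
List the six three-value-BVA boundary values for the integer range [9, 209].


Range: [9, 209]
Boundaries: just below min, min, min+1, max-1, max, just above max
Values: [8, 9, 10, 208, 209, 210]

[8, 9, 10, 208, 209, 210]


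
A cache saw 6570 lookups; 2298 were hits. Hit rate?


Formula: hit rate = hits / (hits + misses) * 100
hit rate = 2298 / (2298 + 4272) * 100
hit rate = 2298 / 6570 * 100
hit rate = 34.98%

34.98%


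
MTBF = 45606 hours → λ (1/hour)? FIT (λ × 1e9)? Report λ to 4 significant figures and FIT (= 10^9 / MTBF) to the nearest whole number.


Formula: λ = 1 / MTBF; FIT = λ × 1e9 = 1e9 / MTBF
λ = 1 / 45606 ≈ 2.193e-05 failures/hour
FIT = 1e9 / 45606 ≈ 21927 failures per 1e9 hours (nearest whole number)

λ = 2.193e-05 /h, FIT = 21927


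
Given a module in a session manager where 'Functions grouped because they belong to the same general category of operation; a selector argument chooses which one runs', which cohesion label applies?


Reasoning: Grouped by category of activity, not by data or sequence
Type: Logical cohesion

Logical cohesion


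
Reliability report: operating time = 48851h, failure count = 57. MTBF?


Formula: MTBF = Total operating time / Number of failures
MTBF = 48851 / 57
MTBF = 857.04 hours

857.04 hours


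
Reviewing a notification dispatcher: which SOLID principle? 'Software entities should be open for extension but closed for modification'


This describes the Open/Closed Principle (OCP)

Open/Closed Principle (OCP)


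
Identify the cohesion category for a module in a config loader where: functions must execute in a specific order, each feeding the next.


Reasoning: Output of one is input to next
Type: Sequential cohesion

Sequential cohesion


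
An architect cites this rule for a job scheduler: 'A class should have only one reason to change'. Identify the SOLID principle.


This describes the Single Responsibility Principle (SRP)

Single Responsibility Principle (SRP)


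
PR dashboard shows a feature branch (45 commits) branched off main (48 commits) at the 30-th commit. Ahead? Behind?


Common ancestor: commit #30
feature commits after divergence: 45 - 30 = 15
main commits after divergence: 48 - 30 = 18
feature is 15 commits ahead of main
main is 18 commits ahead of feature

feature ahead: 15, main ahead: 18


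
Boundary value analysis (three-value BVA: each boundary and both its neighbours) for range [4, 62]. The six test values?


Range: [4, 62]
Boundaries: just below min, min, min+1, max-1, max, just above max
Values: [3, 4, 5, 61, 62, 63]

[3, 4, 5, 61, 62, 63]


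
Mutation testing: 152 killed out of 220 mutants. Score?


Mutation score = killed / total * 100
Mutation score = 152 / 220 * 100
Mutation score = 69.09%

69.09%


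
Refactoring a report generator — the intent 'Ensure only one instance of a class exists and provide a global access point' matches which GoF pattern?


This matches the Singleton pattern

Singleton


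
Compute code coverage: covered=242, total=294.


Coverage = covered / total * 100
Coverage = 242 / 294 * 100
Coverage = 82.31%

82.31%


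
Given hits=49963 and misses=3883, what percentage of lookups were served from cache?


Formula: hit rate = hits / (hits + misses) * 100
hit rate = 49963 / (49963 + 3883) * 100
hit rate = 49963 / 53846 * 100
hit rate = 92.79%

92.79%


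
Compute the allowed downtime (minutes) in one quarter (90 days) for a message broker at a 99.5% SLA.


Formula: allowed downtime = period * (100 - SLA) / 100
Period (quarter (90 days)) = 129600 minutes
Unavailability fraction = (100 - 99.5) / 100
Allowed downtime = 129600 * (100 - 99.5) / 100
Allowed downtime = 648.0 minutes

648.0 minutes


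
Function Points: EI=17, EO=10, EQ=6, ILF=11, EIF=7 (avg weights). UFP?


UFP = EI*4 + EO*5 + EQ*4 + ILF*10 + EIF*7
UFP = 17*4 + 10*5 + 6*4 + 11*10 + 7*7
UFP = 68 + 50 + 24 + 110 + 49
UFP = 301

301


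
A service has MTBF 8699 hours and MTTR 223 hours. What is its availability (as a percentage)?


Availability = MTBF / (MTBF + MTTR)
Availability = 8699 / (8699 + 223)
Availability = 8699 / 8922
Availability = 97.5006%

97.5006%


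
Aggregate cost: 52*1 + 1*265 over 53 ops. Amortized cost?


Formula: Amortized cost = Total cost / Operations
Total cost = (52 * 1) + (1 * 265)
Total cost = 52 + 265 = 317
Amortized = 317 / 53 = 5.9811

5.9811


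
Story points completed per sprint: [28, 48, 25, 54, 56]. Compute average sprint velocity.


Formula: Avg velocity = Total points / Number of sprints
Points: [28, 48, 25, 54, 56]
Sum = 28 + 48 + 25 + 54 + 56 = 211
Avg velocity = 211 / 5 = 42.2 points/sprint

42.2 points/sprint


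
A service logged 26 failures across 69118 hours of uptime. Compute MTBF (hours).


Formula: MTBF = Total operating time / Number of failures
MTBF = 69118 / 26
MTBF = 2658.38 hours

2658.38 hours


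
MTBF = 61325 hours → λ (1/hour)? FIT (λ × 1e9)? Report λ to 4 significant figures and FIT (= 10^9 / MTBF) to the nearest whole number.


Formula: λ = 1 / MTBF; FIT = λ × 1e9 = 1e9 / MTBF
λ = 1 / 61325 ≈ 1.631e-05 failures/hour
FIT = 1e9 / 61325 ≈ 16307 failures per 1e9 hours (nearest whole number)

λ = 1.631e-05 /h, FIT = 16307


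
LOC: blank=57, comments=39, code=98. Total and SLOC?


Total LOC = blank + comment + code
Total LOC = 57 + 39 + 98 = 194
SLOC (source only) = code = 98

Total LOC: 194, SLOC: 98


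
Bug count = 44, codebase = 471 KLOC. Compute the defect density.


Defect density = defects / KLOC
Defect density = 44 / 471
Defect density = 0.093 defects/KLOC

0.093 defects/KLOC


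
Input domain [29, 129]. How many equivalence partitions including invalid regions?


Valid range: [29, 129]
Class 1: x < 29 — invalid
Class 2: 29 ≤ x ≤ 129 — valid
Class 3: x > 129 — invalid
Total equivalence classes: 3

3 equivalence classes


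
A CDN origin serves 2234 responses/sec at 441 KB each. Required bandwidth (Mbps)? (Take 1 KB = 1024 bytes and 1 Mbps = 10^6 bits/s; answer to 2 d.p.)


Formula: Mbps = payload_bytes * RPS * 8 / 1e6
Payload per request = 441 KB = 441 * 1024 = 451584 bytes
Total bytes/sec = 451584 * 2234 = 1008838656
Total bits/sec = 1008838656 * 8 = 8070709248
Mbps = 8070709248 / 1e6 = 8070.71

8070.71 Mbps


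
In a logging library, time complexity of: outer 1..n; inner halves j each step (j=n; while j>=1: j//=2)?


Reasoning: n times log n
Complexity: O(n log n)

O(n log n)


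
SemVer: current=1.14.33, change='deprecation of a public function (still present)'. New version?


Current: 1.14.33
Change category: 'deprecation of a public function (still present)' → minor bump
SemVer rule: minor bump → increment MINOR, reset PATCH to 0 (MAJOR unchanged)
New: 1.15.0

1.15.0


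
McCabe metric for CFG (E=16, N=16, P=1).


Formula: V(G) = E - N + 2P
V(G) = 16 - 16 + 2*1
V(G) = 0 + 2
V(G) = 2

2


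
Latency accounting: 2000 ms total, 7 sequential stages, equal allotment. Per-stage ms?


Formula: per_stage = total_budget / stages
per_stage = 2000 / 7
per_stage = 285.71 ms

285.71 ms


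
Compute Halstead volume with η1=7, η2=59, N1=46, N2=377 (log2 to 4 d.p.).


Formula: V = N * log2(η), where N = N1 + N2 and η = η1 + η2
η = 7 + 59 = 66
N = 46 + 377 = 423
log2(66) ≈ 6.0444
V = 423 * 6.0444 = 2556.78

2556.78


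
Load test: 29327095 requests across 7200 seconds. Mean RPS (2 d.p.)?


Formula: throughput = requests / seconds
throughput = 29327095 / 7200
throughput = 4073.21 requests/second

4073.21 requests/second


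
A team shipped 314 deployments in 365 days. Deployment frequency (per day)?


Formula: deployments per day = releases / days
= 314 / 365
= 0.86 deploys/day
(equivalently, 6.02 deploys/week)

0.86 deploys/day


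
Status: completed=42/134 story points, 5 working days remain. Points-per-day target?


Formula: Required rate = Remaining points / Days left
Remaining = 134 - 42 = 92 points
Required rate = 92 / 5 = 18.4 points/day

18.4 points/day


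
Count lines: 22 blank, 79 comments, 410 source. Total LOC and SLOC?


Total LOC = blank + comment + code
Total LOC = 22 + 79 + 410 = 511
SLOC (source only) = code = 410

Total LOC: 511, SLOC: 410


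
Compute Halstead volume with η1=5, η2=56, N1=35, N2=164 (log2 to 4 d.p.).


Formula: V = N * log2(η), where N = N1 + N2 and η = η1 + η2
η = 5 + 56 = 61
N = 35 + 164 = 199
log2(61) ≈ 5.9307
V = 199 * 5.9307 = 1180.21

1180.21


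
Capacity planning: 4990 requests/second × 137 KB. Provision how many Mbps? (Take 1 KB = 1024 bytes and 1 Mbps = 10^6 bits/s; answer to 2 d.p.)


Formula: Mbps = payload_bytes * RPS * 8 / 1e6
Payload per request = 137 KB = 137 * 1024 = 140288 bytes
Total bytes/sec = 140288 * 4990 = 700037120
Total bits/sec = 700037120 * 8 = 5600296960
Mbps = 5600296960 / 1e6 = 5600.3

5600.3 Mbps


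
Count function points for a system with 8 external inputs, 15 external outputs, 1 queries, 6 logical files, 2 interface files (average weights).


UFP = EI*4 + EO*5 + EQ*4 + ILF*10 + EIF*7
UFP = 8*4 + 15*5 + 1*4 + 6*10 + 2*7
UFP = 32 + 75 + 4 + 60 + 14
UFP = 185

185


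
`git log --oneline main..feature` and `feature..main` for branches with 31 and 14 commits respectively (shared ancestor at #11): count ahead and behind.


Common ancestor: commit #11
feature commits after divergence: 31 - 11 = 20
main commits after divergence: 14 - 11 = 3
feature is 20 commits ahead of main
main is 3 commits ahead of feature

feature ahead: 20, main ahead: 3


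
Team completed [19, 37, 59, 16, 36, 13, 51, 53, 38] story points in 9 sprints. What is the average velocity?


Formula: Avg velocity = Total points / Number of sprints
Points: [19, 37, 59, 16, 36, 13, 51, 53, 38]
Sum = 19 + 37 + 59 + 16 + 36 + 13 + 51 + 53 + 38 = 322
Avg velocity = 322 / 9 = 35.78 points/sprint

35.78 points/sprint


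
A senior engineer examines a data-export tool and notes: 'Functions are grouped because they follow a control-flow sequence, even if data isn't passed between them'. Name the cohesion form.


Reasoning: Grouped by order of execution within a routine, not by data flow
Type: Procedural cohesion

Procedural cohesion


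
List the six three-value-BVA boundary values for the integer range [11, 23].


Range: [11, 23]
Boundaries: just below min, min, min+1, max-1, max, just above max
Values: [10, 11, 12, 22, 23, 24]

[10, 11, 12, 22, 23, 24]


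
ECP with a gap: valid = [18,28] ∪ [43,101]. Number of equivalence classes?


Valid ranges: [18,28] and [43,101]
Class 1: x < 18 — invalid
Class 2: 18 ≤ x ≤ 28 — valid
Class 3: 28 < x < 43 — invalid (gap between ranges)
Class 4: 43 ≤ x ≤ 101 — valid
Class 5: x > 101 — invalid
Total equivalence classes: 5

5 equivalence classes


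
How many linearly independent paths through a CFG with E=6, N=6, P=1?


Formula: V(G) = E - N + 2P
V(G) = 6 - 6 + 2*1
V(G) = 0 + 2
V(G) = 2

2


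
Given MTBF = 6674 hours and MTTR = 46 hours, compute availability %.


Availability = MTBF / (MTBF + MTTR)
Availability = 6674 / (6674 + 46)
Availability = 6674 / 6720
Availability = 99.3155%

99.3155%


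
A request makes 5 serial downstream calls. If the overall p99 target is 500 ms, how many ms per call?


Formula: per_stage = total_budget / stages
per_stage = 500 / 5
per_stage = 100.0 ms

100.0 ms


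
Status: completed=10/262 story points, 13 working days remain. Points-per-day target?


Formula: Required rate = Remaining points / Days left
Remaining = 262 - 10 = 252 points
Required rate = 252 / 13 = 19.38 points/day

19.38 points/day


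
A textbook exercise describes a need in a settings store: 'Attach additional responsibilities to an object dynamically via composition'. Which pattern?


This matches the Decorator pattern

Decorator


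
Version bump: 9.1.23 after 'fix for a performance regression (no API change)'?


Current: 9.1.23
Change category: 'fix for a performance regression (no API change)' → patch bump
SemVer rule: patch bump → increment PATCH (MAJOR and MINOR unchanged)
New: 9.1.24

9.1.24


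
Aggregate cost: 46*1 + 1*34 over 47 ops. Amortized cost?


Formula: Amortized cost = Total cost / Operations
Total cost = (46 * 1) + (1 * 34)
Total cost = 46 + 34 = 80
Amortized = 80 / 47 = 1.7021

1.7021


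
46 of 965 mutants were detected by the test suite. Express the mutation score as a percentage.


Mutation score = killed / total * 100
Mutation score = 46 / 965 * 100
Mutation score = 4.77%

4.77%


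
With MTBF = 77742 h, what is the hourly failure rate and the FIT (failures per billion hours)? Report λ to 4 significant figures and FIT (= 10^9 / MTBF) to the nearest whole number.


Formula: λ = 1 / MTBF; FIT = λ × 1e9 = 1e9 / MTBF
λ = 1 / 77742 ≈ 1.286e-05 failures/hour
FIT = 1e9 / 77742 ≈ 12863 failures per 1e9 hours (nearest whole number)

λ = 1.286e-05 /h, FIT = 12863


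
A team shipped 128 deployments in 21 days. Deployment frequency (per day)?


Formula: deployments per day = releases / days
= 128 / 21
= 6.095 deploys/day
(equivalently, 42.67 deploys/week)

6.095 deploys/day


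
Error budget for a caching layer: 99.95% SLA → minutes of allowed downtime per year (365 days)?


Formula: allowed downtime = period * (100 - SLA) / 100
Period (year (365 days)) = 525600 minutes
Unavailability fraction = (100 - 99.95) / 100
Allowed downtime = 525600 * (100 - 99.95) / 100
Allowed downtime = 262.8 minutes

262.8 minutes


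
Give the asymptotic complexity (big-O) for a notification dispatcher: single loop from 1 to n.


Reasoning: one pass through n items
Complexity: O(n)

O(n)


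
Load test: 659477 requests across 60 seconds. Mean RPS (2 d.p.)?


Formula: throughput = requests / seconds
throughput = 659477 / 60
throughput = 10991.28 requests/second

10991.28 requests/second


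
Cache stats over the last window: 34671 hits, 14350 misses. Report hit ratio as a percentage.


Formula: hit rate = hits / (hits + misses) * 100
hit rate = 34671 / (34671 + 14350) * 100
hit rate = 34671 / 49021 * 100
hit rate = 70.73%

70.73%


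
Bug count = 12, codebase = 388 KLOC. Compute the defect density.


Defect density = defects / KLOC
Defect density = 12 / 388
Defect density = 0.031 defects/KLOC

0.031 defects/KLOC


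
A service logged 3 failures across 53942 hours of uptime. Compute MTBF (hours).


Formula: MTBF = Total operating time / Number of failures
MTBF = 53942 / 3
MTBF = 17980.67 hours

17980.67 hours


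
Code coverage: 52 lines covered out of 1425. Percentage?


Coverage = covered / total * 100
Coverage = 52 / 1425 * 100
Coverage = 3.65%

3.65%


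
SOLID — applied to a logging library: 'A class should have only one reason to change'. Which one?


This describes the Single Responsibility Principle (SRP)

Single Responsibility Principle (SRP)


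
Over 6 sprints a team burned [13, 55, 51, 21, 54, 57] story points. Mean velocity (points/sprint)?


Formula: Avg velocity = Total points / Number of sprints
Points: [13, 55, 51, 21, 54, 57]
Sum = 13 + 55 + 51 + 21 + 54 + 57 = 251
Avg velocity = 251 / 6 = 41.83 points/sprint

41.83 points/sprint


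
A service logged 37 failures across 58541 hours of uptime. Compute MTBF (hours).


Formula: MTBF = Total operating time / Number of failures
MTBF = 58541 / 37
MTBF = 1582.19 hours

1582.19 hours


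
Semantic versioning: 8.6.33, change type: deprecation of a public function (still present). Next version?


Current: 8.6.33
Change category: 'deprecation of a public function (still present)' → minor bump
SemVer rule: minor bump → increment MINOR, reset PATCH to 0 (MAJOR unchanged)
New: 8.7.0

8.7.0


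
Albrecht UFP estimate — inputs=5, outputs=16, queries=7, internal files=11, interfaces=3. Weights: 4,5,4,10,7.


UFP = EI*4 + EO*5 + EQ*4 + ILF*10 + EIF*7
UFP = 5*4 + 16*5 + 7*4 + 11*10 + 3*7
UFP = 20 + 80 + 28 + 110 + 21
UFP = 259

259


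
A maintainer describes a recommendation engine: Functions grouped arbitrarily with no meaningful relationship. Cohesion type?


Reasoning: Worst: random grouping
Type: Coincidental cohesion

Coincidental cohesion


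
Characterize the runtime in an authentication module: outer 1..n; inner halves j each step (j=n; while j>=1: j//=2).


Reasoning: n times log n
Complexity: O(n log n)

O(n log n)


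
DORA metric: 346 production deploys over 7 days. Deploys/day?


Formula: deployments per day = releases / days
= 346 / 7
= 49.429 deploys/day
(equivalently, 346.0 deploys/week)

49.429 deploys/day


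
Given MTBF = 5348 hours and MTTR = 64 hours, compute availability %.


Availability = MTBF / (MTBF + MTTR)
Availability = 5348 / (5348 + 64)
Availability = 5348 / 5412
Availability = 98.8174%

98.8174%


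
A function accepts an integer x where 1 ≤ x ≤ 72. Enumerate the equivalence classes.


Valid range: [1, 72]
Class 1: x < 1 — invalid
Class 2: 1 ≤ x ≤ 72 — valid
Class 3: x > 72 — invalid
Total equivalence classes: 3

3 equivalence classes


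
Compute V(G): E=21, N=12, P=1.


Formula: V(G) = E - N + 2P
V(G) = 21 - 12 + 2*1
V(G) = 9 + 2
V(G) = 11

11


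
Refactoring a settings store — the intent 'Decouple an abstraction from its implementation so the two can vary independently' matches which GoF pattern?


This matches the Bridge pattern

Bridge


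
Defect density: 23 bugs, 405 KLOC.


Defect density = defects / KLOC
Defect density = 23 / 405
Defect density = 0.057 defects/KLOC

0.057 defects/KLOC


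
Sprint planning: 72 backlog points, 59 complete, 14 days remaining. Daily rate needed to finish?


Formula: Required rate = Remaining points / Days left
Remaining = 72 - 59 = 13 points
Required rate = 13 / 14 = 0.93 points/day

0.93 points/day


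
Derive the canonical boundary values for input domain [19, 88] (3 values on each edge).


Range: [19, 88]
Boundaries: just below min, min, min+1, max-1, max, just above max
Values: [18, 19, 20, 87, 88, 89]

[18, 19, 20, 87, 88, 89]


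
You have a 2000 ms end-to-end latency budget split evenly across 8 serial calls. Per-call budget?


Formula: per_stage = total_budget / stages
per_stage = 2000 / 8
per_stage = 250.0 ms

250.0 ms


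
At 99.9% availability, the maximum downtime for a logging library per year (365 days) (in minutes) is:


Formula: allowed downtime = period * (100 - SLA) / 100
Period (year (365 days)) = 525600 minutes
Unavailability fraction = (100 - 99.9) / 100
Allowed downtime = 525600 * (100 - 99.9) / 100
Allowed downtime = 525.6 minutes

525.6 minutes


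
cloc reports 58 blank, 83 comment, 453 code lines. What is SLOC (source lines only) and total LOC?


Total LOC = blank + comment + code
Total LOC = 58 + 83 + 453 = 594
SLOC (source only) = code = 453

Total LOC: 594, SLOC: 453


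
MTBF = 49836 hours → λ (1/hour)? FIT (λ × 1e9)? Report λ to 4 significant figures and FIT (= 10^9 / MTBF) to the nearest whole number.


Formula: λ = 1 / MTBF; FIT = λ × 1e9 = 1e9 / MTBF
λ = 1 / 49836 ≈ 2.007e-05 failures/hour
FIT = 1e9 / 49836 ≈ 20066 failures per 1e9 hours (nearest whole number)

λ = 2.007e-05 /h, FIT = 20066


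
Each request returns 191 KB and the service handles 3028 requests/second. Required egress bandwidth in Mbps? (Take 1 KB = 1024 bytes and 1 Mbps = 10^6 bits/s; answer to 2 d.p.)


Formula: Mbps = payload_bytes * RPS * 8 / 1e6
Payload per request = 191 KB = 191 * 1024 = 195584 bytes
Total bytes/sec = 195584 * 3028 = 592228352
Total bits/sec = 592228352 * 8 = 4737826816
Mbps = 4737826816 / 1e6 = 4737.83

4737.83 Mbps


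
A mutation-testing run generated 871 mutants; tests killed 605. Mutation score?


Mutation score = killed / total * 100
Mutation score = 605 / 871 * 100
Mutation score = 69.46%

69.46%


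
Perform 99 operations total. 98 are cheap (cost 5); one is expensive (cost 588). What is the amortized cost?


Formula: Amortized cost = Total cost / Operations
Total cost = (98 * 5) + (1 * 588)
Total cost = 490 + 588 = 1078
Amortized = 1078 / 99 = 10.8889

10.8889


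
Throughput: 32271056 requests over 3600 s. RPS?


Formula: throughput = requests / seconds
throughput = 32271056 / 3600
throughput = 8964.18 requests/second

8964.18 requests/second


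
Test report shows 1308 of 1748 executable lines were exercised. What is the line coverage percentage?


Coverage = covered / total * 100
Coverage = 1308 / 1748 * 100
Coverage = 74.83%

74.83%


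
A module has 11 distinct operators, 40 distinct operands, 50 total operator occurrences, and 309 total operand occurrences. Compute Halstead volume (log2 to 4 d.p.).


Formula: V = N * log2(η), where N = N1 + N2 and η = η1 + η2
η = 11 + 40 = 51
N = 50 + 309 = 359
log2(51) ≈ 5.6724
V = 359 * 5.6724 = 2036.39

2036.39


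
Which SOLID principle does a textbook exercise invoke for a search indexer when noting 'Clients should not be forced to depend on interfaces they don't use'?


This describes the Interface Segregation Principle (ISP)

Interface Segregation Principle (ISP)


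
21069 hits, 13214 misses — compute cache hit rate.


Formula: hit rate = hits / (hits + misses) * 100
hit rate = 21069 / (21069 + 13214) * 100
hit rate = 21069 / 34283 * 100
hit rate = 61.46%

61.46%


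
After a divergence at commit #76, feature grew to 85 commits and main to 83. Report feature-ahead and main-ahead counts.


Common ancestor: commit #76
feature commits after divergence: 85 - 76 = 9
main commits after divergence: 83 - 76 = 7
feature is 9 commits ahead of main
main is 7 commits ahead of feature

feature ahead: 9, main ahead: 7


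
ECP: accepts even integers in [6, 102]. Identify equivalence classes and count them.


Constraint: even integers in [6, 102]
Class 1: x < 6 — out-of-range invalid
Class 2: x in [6,102] but odd — wrong type invalid
Class 3: x in [6,102] and even — valid
Class 4: x > 102 — out-of-range invalid
Total equivalence classes: 4

4 equivalence classes


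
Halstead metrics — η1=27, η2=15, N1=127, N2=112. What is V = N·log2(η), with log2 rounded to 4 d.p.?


Formula: V = N * log2(η), where N = N1 + N2 and η = η1 + η2
η = 27 + 15 = 42
N = 127 + 112 = 239
log2(42) ≈ 5.3923
V = 239 * 5.3923 = 1288.76

1288.76


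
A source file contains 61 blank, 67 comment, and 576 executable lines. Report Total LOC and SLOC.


Total LOC = blank + comment + code
Total LOC = 61 + 67 + 576 = 704
SLOC (source only) = code = 576

Total LOC: 704, SLOC: 576


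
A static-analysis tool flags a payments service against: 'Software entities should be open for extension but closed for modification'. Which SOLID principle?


This describes the Open/Closed Principle (OCP)

Open/Closed Principle (OCP)


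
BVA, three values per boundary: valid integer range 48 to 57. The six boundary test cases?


Range: [48, 57]
Boundaries: just below min, min, min+1, max-1, max, just above max
Values: [47, 48, 49, 56, 57, 58]

[47, 48, 49, 56, 57, 58]


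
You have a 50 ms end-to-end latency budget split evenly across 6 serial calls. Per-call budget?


Formula: per_stage = total_budget / stages
per_stage = 50 / 6
per_stage = 8.33 ms

8.33 ms


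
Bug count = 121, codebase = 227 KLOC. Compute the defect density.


Defect density = defects / KLOC
Defect density = 121 / 227
Defect density = 0.533 defects/KLOC

0.533 defects/KLOC


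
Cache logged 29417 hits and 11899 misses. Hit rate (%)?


Formula: hit rate = hits / (hits + misses) * 100
hit rate = 29417 / (29417 + 11899) * 100
hit rate = 29417 / 41316 * 100
hit rate = 71.2%

71.2%


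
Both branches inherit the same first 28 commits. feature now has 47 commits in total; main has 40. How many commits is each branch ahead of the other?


Common ancestor: commit #28
feature commits after divergence: 47 - 28 = 19
main commits after divergence: 40 - 28 = 12
feature is 19 commits ahead of main
main is 12 commits ahead of feature

feature ahead: 19, main ahead: 12


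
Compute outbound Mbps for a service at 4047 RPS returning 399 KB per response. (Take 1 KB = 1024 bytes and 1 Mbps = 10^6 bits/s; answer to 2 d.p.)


Formula: Mbps = payload_bytes * RPS * 8 / 1e6
Payload per request = 399 KB = 399 * 1024 = 408576 bytes
Total bytes/sec = 408576 * 4047 = 1653507072
Total bits/sec = 1653507072 * 8 = 13228056576
Mbps = 13228056576 / 1e6 = 13228.06

13228.06 Mbps


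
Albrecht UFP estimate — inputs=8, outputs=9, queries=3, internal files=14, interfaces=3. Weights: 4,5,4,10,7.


UFP = EI*4 + EO*5 + EQ*4 + ILF*10 + EIF*7
UFP = 8*4 + 9*5 + 3*4 + 14*10 + 3*7
UFP = 32 + 45 + 12 + 140 + 21
UFP = 250

250


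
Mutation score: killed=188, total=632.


Mutation score = killed / total * 100
Mutation score = 188 / 632 * 100
Mutation score = 29.75%

29.75%


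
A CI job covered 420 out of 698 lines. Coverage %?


Coverage = covered / total * 100
Coverage = 420 / 698 * 100
Coverage = 60.17%

60.17%


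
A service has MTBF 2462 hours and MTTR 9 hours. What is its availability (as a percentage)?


Availability = MTBF / (MTBF + MTTR)
Availability = 2462 / (2462 + 9)
Availability = 2462 / 2471
Availability = 99.6358%

99.6358%


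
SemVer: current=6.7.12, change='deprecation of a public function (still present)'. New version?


Current: 6.7.12
Change category: 'deprecation of a public function (still present)' → minor bump
SemVer rule: minor bump → increment MINOR, reset PATCH to 0 (MAJOR unchanged)
New: 6.8.0

6.8.0


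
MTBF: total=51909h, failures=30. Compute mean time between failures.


Formula: MTBF = Total operating time / Number of failures
MTBF = 51909 / 30
MTBF = 1730.3 hours

1730.3 hours


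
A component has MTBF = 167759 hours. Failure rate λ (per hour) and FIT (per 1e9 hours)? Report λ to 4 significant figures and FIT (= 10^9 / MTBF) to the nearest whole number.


Formula: λ = 1 / MTBF; FIT = λ × 1e9 = 1e9 / MTBF
λ = 1 / 167759 ≈ 5.961e-06 failures/hour
FIT = 1e9 / 167759 ≈ 5961 failures per 1e9 hours (nearest whole number)

λ = 5.961e-06 /h, FIT = 5961


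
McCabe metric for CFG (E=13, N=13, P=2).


Formula: V(G) = E - N + 2P
V(G) = 13 - 13 + 2*2
V(G) = 0 + 4
V(G) = 4

4


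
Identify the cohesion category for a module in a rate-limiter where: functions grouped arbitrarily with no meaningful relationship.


Reasoning: Worst: random grouping
Type: Coincidental cohesion

Coincidental cohesion


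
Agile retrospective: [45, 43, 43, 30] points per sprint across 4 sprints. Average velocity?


Formula: Avg velocity = Total points / Number of sprints
Points: [45, 43, 43, 30]
Sum = 45 + 43 + 43 + 30 = 161
Avg velocity = 161 / 4 = 40.25 points/sprint

40.25 points/sprint


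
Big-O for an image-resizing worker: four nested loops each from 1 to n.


Reasoning: four levels of nesting
Complexity: O(n^4)

O(n^4)


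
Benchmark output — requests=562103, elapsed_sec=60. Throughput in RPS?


Formula: throughput = requests / seconds
throughput = 562103 / 60
throughput = 9368.38 requests/second

9368.38 requests/second


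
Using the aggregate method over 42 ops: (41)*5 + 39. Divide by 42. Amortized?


Formula: Amortized cost = Total cost / Operations
Total cost = (41 * 5) + (1 * 39)
Total cost = 205 + 39 = 244
Amortized = 244 / 42 = 5.8095

5.8095


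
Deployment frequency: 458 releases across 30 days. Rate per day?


Formula: deployments per day = releases / days
= 458 / 30
= 15.267 deploys/day
(equivalently, 106.87 deploys/week)

15.267 deploys/day


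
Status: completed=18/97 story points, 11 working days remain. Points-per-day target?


Formula: Required rate = Remaining points / Days left
Remaining = 97 - 18 = 79 points
Required rate = 79 / 11 = 7.18 points/day

7.18 points/day


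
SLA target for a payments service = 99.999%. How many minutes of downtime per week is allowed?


Formula: allowed downtime = period * (100 - SLA) / 100
Period (week) = 10080 minutes
Unavailability fraction = (100 - 99.999) / 100
Allowed downtime = 10080 * (100 - 99.999) / 100
Allowed downtime = 0.1008 minutes

0.1008 minutes


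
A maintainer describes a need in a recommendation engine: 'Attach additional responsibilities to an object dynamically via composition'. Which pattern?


This matches the Decorator pattern

Decorator


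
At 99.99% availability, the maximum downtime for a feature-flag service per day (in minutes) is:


Formula: allowed downtime = period * (100 - SLA) / 100
Period (day) = 1440 minutes
Unavailability fraction = (100 - 99.99) / 100
Allowed downtime = 1440 * (100 - 99.99) / 100
Allowed downtime = 0.144 minutes

0.144 minutes


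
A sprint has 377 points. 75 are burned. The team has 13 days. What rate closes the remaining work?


Formula: Required rate = Remaining points / Days left
Remaining = 377 - 75 = 302 points
Required rate = 302 / 13 = 23.23 points/day

23.23 points/day


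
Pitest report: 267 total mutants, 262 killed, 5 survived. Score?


Mutation score = killed / total * 100
Mutation score = 262 / 267 * 100
Mutation score = 98.13%

98.13%


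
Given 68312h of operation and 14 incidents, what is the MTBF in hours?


Formula: MTBF = Total operating time / Number of failures
MTBF = 68312 / 14
MTBF = 4879.43 hours

4879.43 hours


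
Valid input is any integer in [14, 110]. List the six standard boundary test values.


Range: [14, 110]
Boundaries: just below min, min, min+1, max-1, max, just above max
Values: [13, 14, 15, 109, 110, 111]

[13, 14, 15, 109, 110, 111]


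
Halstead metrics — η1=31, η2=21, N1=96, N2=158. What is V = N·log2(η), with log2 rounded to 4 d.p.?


Formula: V = N * log2(η), where N = N1 + N2 and η = η1 + η2
η = 31 + 21 = 52
N = 96 + 158 = 254
log2(52) ≈ 5.7004
V = 254 * 5.7004 = 1447.90

1447.90


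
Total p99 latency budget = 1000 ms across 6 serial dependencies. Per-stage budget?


Formula: per_stage = total_budget / stages
per_stage = 1000 / 6
per_stage = 166.67 ms

166.67 ms


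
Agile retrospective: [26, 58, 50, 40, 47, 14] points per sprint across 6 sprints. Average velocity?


Formula: Avg velocity = Total points / Number of sprints
Points: [26, 58, 50, 40, 47, 14]
Sum = 26 + 58 + 50 + 40 + 47 + 14 = 235
Avg velocity = 235 / 6 = 39.17 points/sprint

39.17 points/sprint


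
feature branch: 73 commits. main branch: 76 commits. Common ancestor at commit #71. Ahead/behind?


Common ancestor: commit #71
feature commits after divergence: 73 - 71 = 2
main commits after divergence: 76 - 71 = 5
feature is 2 commits ahead of main
main is 5 commits ahead of feature

feature ahead: 2, main ahead: 5


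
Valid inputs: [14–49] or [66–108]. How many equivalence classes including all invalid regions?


Valid ranges: [14,49] and [66,108]
Class 1: x < 14 — invalid
Class 2: 14 ≤ x ≤ 49 — valid
Class 3: 49 < x < 66 — invalid (gap between ranges)
Class 4: 66 ≤ x ≤ 108 — valid
Class 5: x > 108 — invalid
Total equivalence classes: 5

5 equivalence classes


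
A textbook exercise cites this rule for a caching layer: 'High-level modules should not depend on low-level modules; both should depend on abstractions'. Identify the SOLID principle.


This describes the Dependency Inversion Principle (DIP)

Dependency Inversion Principle (DIP)


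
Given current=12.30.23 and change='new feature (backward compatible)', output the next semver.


Current: 12.30.23
Change category: 'new feature (backward compatible)' → minor bump
SemVer rule: minor bump → increment MINOR, reset PATCH to 0 (MAJOR unchanged)
New: 12.31.0

12.31.0


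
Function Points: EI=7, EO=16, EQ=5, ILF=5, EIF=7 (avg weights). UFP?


UFP = EI*4 + EO*5 + EQ*4 + ILF*10 + EIF*7
UFP = 7*4 + 16*5 + 5*4 + 5*10 + 7*7
UFP = 28 + 80 + 20 + 50 + 49
UFP = 227

227


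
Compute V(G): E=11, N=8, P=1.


Formula: V(G) = E - N + 2P
V(G) = 11 - 8 + 2*1
V(G) = 3 + 2
V(G) = 5

5


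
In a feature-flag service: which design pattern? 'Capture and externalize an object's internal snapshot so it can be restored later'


This matches the Memento pattern

Memento


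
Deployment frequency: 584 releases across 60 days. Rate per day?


Formula: deployments per day = releases / days
= 584 / 60
= 9.733 deploys/day
(equivalently, 68.13 deploys/week)

9.733 deploys/day


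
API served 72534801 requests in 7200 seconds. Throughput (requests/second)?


Formula: throughput = requests / seconds
throughput = 72534801 / 7200
throughput = 10074.28 requests/second

10074.28 requests/second


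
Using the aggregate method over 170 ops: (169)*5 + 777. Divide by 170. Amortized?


Formula: Amortized cost = Total cost / Operations
Total cost = (169 * 5) + (1 * 777)
Total cost = 845 + 777 = 1622
Amortized = 1622 / 170 = 9.5412

9.5412


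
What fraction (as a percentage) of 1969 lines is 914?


Coverage = covered / total * 100
Coverage = 914 / 1969 * 100
Coverage = 46.42%

46.42%


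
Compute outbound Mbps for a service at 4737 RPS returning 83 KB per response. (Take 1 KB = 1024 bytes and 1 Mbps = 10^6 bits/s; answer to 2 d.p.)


Formula: Mbps = payload_bytes * RPS * 8 / 1e6
Payload per request = 83 KB = 83 * 1024 = 84992 bytes
Total bytes/sec = 84992 * 4737 = 402607104
Total bits/sec = 402607104 * 8 = 3220856832
Mbps = 3220856832 / 1e6 = 3220.86

3220.86 Mbps
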